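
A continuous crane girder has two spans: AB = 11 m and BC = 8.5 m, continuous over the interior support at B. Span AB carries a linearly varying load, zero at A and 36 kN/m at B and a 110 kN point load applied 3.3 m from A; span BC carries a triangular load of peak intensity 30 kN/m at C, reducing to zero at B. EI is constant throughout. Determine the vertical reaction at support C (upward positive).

R_C = 48.28 kN

Release continuity at B by inserting a hinge; the redundant is the internal moment M_B. The primary structure is two simply-supported spans AB and BC.
Rotations at B on the released spans (each span's end-slope, ×1/EI):
  span AB: triangular load, peak 36: w₀L³/(45EI) = 1065/EI
  span AB: point load 110 at a = 3.3: Pab(L + a)/(6LEI) = 605.6/EI
  span BC: triangular load, peak 30: 7w₀L³/(360EI) = 358.2/EI
  relative rotation θ_0 = (1670 + 358.2)/EI = 2029/EI
A unit hogging moment at B produces rotation L₁/(3EI) + L₂/(3EI) = 6.5/EI.
Compatibility: M_B·(L₁+L₂)/(3EI) = θ_0, giving M_B = 312.1 kN·m (hogging).
Span BC, ΣM about C: R_B^{BC}·8.5 = 361.2 + 312.1, so R_B^{BC} = 79.22 kN and R_C = 127.5 − 79.22 = 48.28 kN.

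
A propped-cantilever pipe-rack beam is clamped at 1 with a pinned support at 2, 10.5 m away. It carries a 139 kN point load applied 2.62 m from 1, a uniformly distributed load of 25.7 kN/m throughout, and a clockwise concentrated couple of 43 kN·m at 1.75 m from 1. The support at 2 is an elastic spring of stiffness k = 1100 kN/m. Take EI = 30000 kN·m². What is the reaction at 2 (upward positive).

Remove the prop at 2; the released (primary) structure is a cantilever built in at 1.
Primary-structure tip deflection at 2 by superposition:
  point load 139 at a = 2.62: Pa²(3L − a)/(6EI) = 4593/EI
  UDL 25.7: wL⁴/(8EI) = 39048/EI
  clockwise couple 43 at a = 1.75: M₀a(2L − a)/(2EI) = 724.3/EI
  δ_0 = 44365/EI
Tip deflection under a unit load at 2: L³/(3EI) = 385.9/EI.
With EI = 30000 kN·m²: δ_0 = 1.4788 m and δ_{22} = 0.012863 m/kN.
Compatibility — the spring shortens by R_2/k under the reaction it provides: δ_0 − R_2·δ_{22} = R_2/k. With 1/k = 0.000909 m/kN, R_2 = δ_0 / (δ_{22} + 1/k) = 1.4788 / (0.012863 + 0.000909) = 107.4 kN.

R_2 = 107.4 kN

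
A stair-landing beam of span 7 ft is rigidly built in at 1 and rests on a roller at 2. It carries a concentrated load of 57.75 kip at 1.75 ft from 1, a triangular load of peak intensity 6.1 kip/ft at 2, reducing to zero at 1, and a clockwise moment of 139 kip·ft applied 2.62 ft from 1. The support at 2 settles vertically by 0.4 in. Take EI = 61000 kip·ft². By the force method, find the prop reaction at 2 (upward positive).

R_2 = 17.05 kip

Remove the prop at 2; the released (primary) structure is a cantilever built in at 1.
Free-end deflection of the primary structure under the applied loading (downward +):
  point load 57.75 at a = 1.75: Pa²(3L − a)/(6EI) = 567.4/EI
  triangular load, peak 6.1 at the free end: 11w₀L⁴/(120EI) = 1343/EI
  clockwise couple 139 at a = 2.62: M₀a(2L − a)/(2EI) = 2072/EI
  δ_0 = 3982/EI
Tip deflection under a unit load at 2: L³/(3EI) = 114.3/EI.
With EI = 61000 kip·ft²: δ_0 = 0.065281 ft and δ_{22} = 0.001874 ft/kip.
Compatibility — the beam at 2 must follow the support down by 0.03333 ft: δ_0 − R_2·δ_{22} = 0.03333, so R_2 = (0.065281 − 0.03333)/0.001874 = 17.05 kip.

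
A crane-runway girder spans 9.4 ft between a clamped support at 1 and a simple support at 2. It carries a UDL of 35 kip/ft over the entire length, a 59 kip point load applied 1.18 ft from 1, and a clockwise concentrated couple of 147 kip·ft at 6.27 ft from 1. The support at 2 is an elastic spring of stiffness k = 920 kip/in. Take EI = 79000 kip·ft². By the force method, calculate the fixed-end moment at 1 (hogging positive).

Release the roller at 2. Primary structure: cantilever fixed at 1.
Deflection at 2 on the released cantilever, summing each load's contribution:
  UDL 35: wL⁴/(8EI) = 34158/EI
  point load 59 at a = 1.18: Pa²(3L − a)/(6EI) = 370/EI
  clockwise couple 147 at a = 6.27: M₀a(2L − a)/(2EI) = 5774/EI
  δ_0 = 40302/EI
Tip deflection under a unit load at 2: L³/(3EI) = 276.9/EI.
With EI = 79000 kip·ft²: δ_0 = 0.51015 ft and δ_{22} = 0.003505 ft/kip.
Compatibility — the spring shortens by R_2/k under the reaction it provides: δ_0 − R_2·δ_{22} = R_2/k. With 1/k = 1/(920×12) ft/kip = 0.000091 ft/kip, R_2 = δ_0 / (δ_{22} + 1/k) = 0.51015 / (0.003505 + 0.000091) = 141.9 kip.
Moment equilibrium about 1: M_1 = Σ(load moments about 1) − R_2·L = 1763 − 141.9×9.4 = 429.1 kip·ft.

M_1 = 429.1 kip·ft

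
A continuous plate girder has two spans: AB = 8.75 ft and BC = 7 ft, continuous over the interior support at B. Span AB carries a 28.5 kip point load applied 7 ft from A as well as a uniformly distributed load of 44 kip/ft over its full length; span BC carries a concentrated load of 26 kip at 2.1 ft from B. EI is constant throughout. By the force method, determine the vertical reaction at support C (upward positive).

Release continuity at B by inserting a hinge; the redundant is the internal moment M_B. The primary structure is two simply-supported spans AB and BC.
Discontinuity in slope at B on the released structure — sum the simple-span end rotations:
  span AB: point load 28.5 at a = 7: Pab(L + a)/(6LEI) = 104.7/EI
  span AB: UDL 44: wL³/(24EI) = 1228/EI
  span BC: point load 26 at a = 2.1: Pab(L + b)/(6LEI) = 75.8/EI
  relative rotation θ_0 = (1333 + 75.8)/EI = 1409/EI
A unit hogging moment at B produces rotation L₁/(3EI) + L₂/(3EI) = 5.25/EI.
Compatibility: M_B·(L₁+L₂)/(3EI) = θ_0, giving M_B = 268.3 kip·ft (hogging).
Span BC, ΣM about C: R_B^{BC}·7 = 127.4 + 268.3, so R_B^{BC} = 56.53 kip and R_C = 26 − 56.53 = -30.53 kip.

R_C = -30.53 kip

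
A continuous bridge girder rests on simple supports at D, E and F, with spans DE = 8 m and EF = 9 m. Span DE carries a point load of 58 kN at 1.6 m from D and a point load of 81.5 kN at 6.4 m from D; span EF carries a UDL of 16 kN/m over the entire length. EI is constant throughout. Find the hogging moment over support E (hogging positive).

M_E = 150.9 kN·m

Insert a hinge at E; M_E is the redundant, and each span becomes simply supported.
Rotations at E on the released spans (each span's end-slope, ×1/EI):
  span DE: point load 58 at a = 1.6: Pab(L + a)/(6LEI) = 118.8/EI
  span DE: point load 81.5 at a = 6.4: Pab(L + a)/(6LEI) = 250.4/EI
  span EF: UDL 16: wL³/(24EI) = 486/EI
  relative rotation θ_0 = (369.2 + 486)/EI = 855.2/EI
A unit hogging moment at E produces rotation L₁/(3EI) + L₂/(3EI) = 5.667/EI.
Compatibility: M_E·(L₁+L₂)/(3EI) = θ_0, giving M_E = 150.9 kN·m (hogging).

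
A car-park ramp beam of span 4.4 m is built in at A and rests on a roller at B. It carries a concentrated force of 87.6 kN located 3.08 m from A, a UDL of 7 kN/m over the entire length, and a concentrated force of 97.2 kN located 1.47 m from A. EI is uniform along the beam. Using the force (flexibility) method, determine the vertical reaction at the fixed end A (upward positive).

Take the reaction at B as the redundant and release it; the primary structure is a cantilever fixed at A.
Downward deflection at the released point B due to the loads:
  point load 87.6 at a = 3.08: Pa²(3L − a)/(6EI) = 1402/EI
  UDL 7: wL⁴/(8EI) = 328/EI
  point load 97.2 at a = 1.47: Pa²(3L − a)/(6EI) = 410.6/EI
  δ_0 = 2140/EI
Tip deflection under a unit load at B: L³/(3EI) = 28.39/EI.
The prop prevents deflection at B: R_B = δ_0/δ_{BB} = 2140/28.39 = 75.37 kN.
Vertical equilibrium: R_A = ΣP − R_B = 215.6 − 75.37 = 140.2 kN.

R_A = 140.2 kN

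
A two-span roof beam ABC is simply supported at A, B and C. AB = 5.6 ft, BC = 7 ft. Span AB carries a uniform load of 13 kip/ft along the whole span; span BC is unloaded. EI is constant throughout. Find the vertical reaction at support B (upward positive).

Take M_B as the redundant. Released structure: two simple spans AB and BC with a hinge at B.
End slopes at the hinge B, treating each span as simply supported:
  span AB: UDL 13: wL³/(24EI) = 95.13/EI
  relative rotation θ_0 = (95.13 + 0)/EI = 95.13/EI
A unit hogging moment at B produces rotation L₁/(3EI) + L₂/(3EI) = 4.2/EI.
Slope continuity at B: θ_0 = M_B·4.2/EI, so M_B = 95.13/4.2 = 22.65 kip·ft (hogging).
Span AB, ΣM about A with M_B applied at B: R_B^{AB}·5.6 = 203.8 + 22.65, so R_B^{AB} = 40.44 kip and R_A = 72.8 − 40.44 = 32.36 kip.
Span BC, ΣM about C: R_B^{BC}·7 = 0 + 22.65, so R_B^{BC} = 3.236 kip and R_C = 0 − 3.236 = -3.236 kip.
R_B = 40.44 + 3.236 = 43.68 kip.

R_B = 43.68 kip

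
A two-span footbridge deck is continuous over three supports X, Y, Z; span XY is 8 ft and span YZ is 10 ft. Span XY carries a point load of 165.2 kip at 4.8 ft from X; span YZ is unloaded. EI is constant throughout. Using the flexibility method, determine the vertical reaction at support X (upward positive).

R_X = 51.98 kip

Release continuity at Y by inserting a hinge; the redundant is the internal moment M_Y. The primary structure is two simply-supported spans XY and YZ.
Rotations at Y on the released spans (each span's end-slope, ×1/EI):
  span XY: point load 165.2 at a = 4.8: Pab(L + a)/(6LEI) = 676.7/EI
  relative rotation θ_0 = (676.7 + 0)/EI = 676.7/EI
A unit hogging moment at Y produces rotation L₁/(3EI) + L₂/(3EI) = 6/EI.
Slope continuity at Y: θ_0 = M_Y·6/EI, so M_Y = 676.7/6 = 112.8 kip·ft (hogging).
Span XY, ΣM about X with M_Y applied at Y: R_Y^{XY}·8 = 793 + 112.8, so R_Y^{XY} = 113.2 kip and R_X = 165.2 − 113.2 = 51.98 kip.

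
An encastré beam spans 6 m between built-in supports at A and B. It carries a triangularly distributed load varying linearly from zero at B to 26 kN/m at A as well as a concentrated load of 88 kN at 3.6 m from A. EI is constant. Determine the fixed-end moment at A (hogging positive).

M_A = 97.49 kN·m

Release both end moments; the primary structure is a simply-supported span AB with redundants M_A and M_B.
Simple-span end rotations at A and B under the given loads:
  at A: triangular load, peak 26: w₀L³/(45EI) = 124.8/EI
  at B: triangular load, peak 26: 7w₀L³/(360EI) = 109.2/EI
  at A: point load 88 at a = 3.6: Pab(L + b)/(6LEI) = 177.4/EI
  at B: point load 88 at a = 3.6: Pab(L + a)/(6LEI) = 202.8/EI
  θ_A0 = 302.2/EI,  θ_B0 = 312/EI
Flexibility coefficients: a unit moment at one end gives L/(3EI) there and L/(6EI) at the far end, so f₁₁ = f₂₂ = 2/EI and f₁₂ = f₂₁ = 1/EI.
Compatibility — zero rotation at each built-in end:
  2 M_A + 1 M_B = 302.2
  1 M_A + 2 M_B = 312
Solving the pair gives M_A = 97.49 kN·m and M_B = 107.2 kN·m (hogging).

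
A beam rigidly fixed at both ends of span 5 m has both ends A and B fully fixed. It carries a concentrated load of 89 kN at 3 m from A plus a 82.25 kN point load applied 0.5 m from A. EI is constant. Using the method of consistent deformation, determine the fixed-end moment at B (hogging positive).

M_B = 67.78 kN·m

Release both end moments; the primary structure is a simply-supported span AB with redundants M_A and M_B.
Simple-span end rotations at A and B under the given loads:
  at A: point load 89 at a = 3: Pab(L + b)/(6LEI) = 124.6/EI
  at B: point load 89 at a = 3: Pab(L + a)/(6LEI) = 142.4/EI
  at A: point load 82.25 at a = 0.5: Pab(L + b)/(6LEI) = 58.6/EI
  at B: point load 82.25 at a = 0.5: Pab(L + a)/(6LEI) = 33.93/EI
  θ_A0 = 183.2/EI,  θ_B0 = 176.3/EI
Flexibility coefficients: a unit moment at one end gives L/(3EI) there and L/(6EI) at the far end, so f₁₁ = f₂₂ = 1.667/EI and f₁₂ = f₂₁ = 0.8333/EI.
Compatibility — zero rotation at each built-in end:
  1.667 M_A + 0.8333 M_B = 183.2
  0.8333 M_A + 1.667 M_B = 176.3
Solving the pair gives M_A = 76.03 kN·m and M_B = 67.78 kN·m (hogging).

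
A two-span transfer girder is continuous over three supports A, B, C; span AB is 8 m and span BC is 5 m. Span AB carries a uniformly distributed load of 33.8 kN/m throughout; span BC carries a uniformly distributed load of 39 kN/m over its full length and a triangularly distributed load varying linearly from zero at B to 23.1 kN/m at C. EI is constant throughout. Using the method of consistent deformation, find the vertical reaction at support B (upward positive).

R_B = 325.5 kN

Insert a hinge at B; M_B is the redundant, and each span becomes simply supported.
Discontinuity in slope at B on the released structure — sum the simple-span end rotations:
  span AB: UDL 33.8: wL³/(24EI) = 721.1/EI
  span BC: UDL 39: wL³/(24EI) = 203.1/EI
  span BC: triangular load, peak 23.1: 7w₀L³/(360EI) = 56.15/EI
  relative rotation θ_0 = (721.1 + 259.3)/EI = 980.3/EI
A unit hogging moment at B produces rotation L₁/(3EI) + L₂/(3EI) = 4.333/EI.
Slope continuity at B: θ_0 = M_B·4.333/EI, so M_B = 980.3/4.333 = 226.2 kN·m (hogging).
Span AB, ΣM about A with M_B applied at B: R_B^{AB}·8 = 1082 + 226.2, so R_B^{AB} = 163.5 kN and R_A = 270.4 − 163.5 = 106.9 kN.
Span BC, ΣM about C: R_B^{BC}·5 = 583.8 + 226.2, so R_B^{BC} = 162 kN and R_C = 252.8 − 162 = 90.75 kN.
R_B = 163.5 + 162 = 325.5 kN.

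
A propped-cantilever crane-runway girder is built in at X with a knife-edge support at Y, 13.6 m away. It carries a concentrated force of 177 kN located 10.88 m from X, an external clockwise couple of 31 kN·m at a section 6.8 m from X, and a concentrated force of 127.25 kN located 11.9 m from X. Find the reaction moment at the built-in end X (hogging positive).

M_X = 333.7 kN·m

Take the reaction at Y as the redundant and release it; the primary structure is a cantilever fixed at X.
Deflection at Y on the released cantilever, summing each load's contribution:
  point load 177 at a = 10.88: Pa²(3L − a)/(6EI) = 104482/EI
  clockwise couple 31 at a = 6.8: M₀a(2L − a)/(2EI) = 2150/EI
  point load 127.25 at a = 11.9: Pa²(3L − a)/(6EI) = 86796/EI
  δ_0 = 193428/EI
Flexibility coefficient — unit upward force at Y: δ_{YY} = L³/(3EI) = 838.5/EI.
Compatibility at Y: δ_0 − R_Y·δ_{YY} = 0, so R_Y = 193428/838.5 = 230.7 kN.
Moment equilibrium about X: M_X = Σ(load moments about X) − R_Y·L = 3471 − 230.7×13.6 = 333.7 kN·m.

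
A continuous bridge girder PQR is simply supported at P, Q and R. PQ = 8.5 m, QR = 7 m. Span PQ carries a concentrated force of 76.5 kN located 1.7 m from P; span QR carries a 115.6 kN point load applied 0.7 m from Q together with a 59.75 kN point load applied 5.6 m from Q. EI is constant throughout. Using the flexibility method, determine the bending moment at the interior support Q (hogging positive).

M_Q = 83.61 kN·m

Insert a hinge at Q; M_Q is the redundant, and each span becomes simply supported.
Discontinuity in slope at Q on the released structure — sum the simple-span end rotations:
  span PQ: point load 76.5 at a = 1.7: Pab(L + a)/(6LEI) = 176.9/EI
  span QR: point load 115.6 at a = 0.7: Pab(L + b)/(6LEI) = 161.4/EI
  span QR: point load 59.75 at a = 5.6: Pab(L + b)/(6LEI) = 93.69/EI
  relative rotation θ_0 = (176.9 + 255.1)/EI = 432/EI
A unit hogging moment at Q produces rotation L₁/(3EI) + L₂/(3EI) = 5.167/EI.
Compatibility: M_Q·(L₁+L₂)/(3EI) = θ_0, giving M_Q = 83.61 kN·m (hogging).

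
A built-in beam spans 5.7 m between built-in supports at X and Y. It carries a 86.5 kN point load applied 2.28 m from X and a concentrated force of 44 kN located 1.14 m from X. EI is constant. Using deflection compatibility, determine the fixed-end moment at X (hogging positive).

Take the two fixed-end moments M_X, M_Y as redundants; the released structure is the simple span XY.
Simple-span end rotations at X and Y under the given loads:
  at X: point load 86.5 at a = 2.28: Pab(L + b)/(6LEI) = 179.9/EI
  at Y: point load 86.5 at a = 2.28: Pab(L + a)/(6LEI) = 157.4/EI
  at X: point load 44 at a = 1.14: Pab(L + b)/(6LEI) = 68.62/EI
  at Y: point load 44 at a = 1.14: Pab(L + a)/(6LEI) = 45.75/EI
  θ_X0 = 248.5/EI,  θ_Y0 = 203.1/EI
Flexibility coefficients: a unit moment at one end gives L/(3EI) there and L/(6EI) at the far end, so f₁₁ = f₂₂ = 1.9/EI and f₁₂ = f₂₁ = 0.95/EI.
Compatibility — zero rotation at each built-in end:
  1.9 M_X + 0.95 M_Y = 248.5
  0.95 M_X + 1.9 M_Y = 203.1
Solving the pair gives M_X = 103.1 kN·m and M_Y = 55.36 kN·m (hogging).

M_X = 103.1 kN·m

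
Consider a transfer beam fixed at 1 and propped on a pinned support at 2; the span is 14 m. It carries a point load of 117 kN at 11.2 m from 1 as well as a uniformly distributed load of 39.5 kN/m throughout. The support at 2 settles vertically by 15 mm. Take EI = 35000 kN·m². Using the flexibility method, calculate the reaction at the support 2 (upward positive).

Release the roller at 2. Primary structure: cantilever fixed at 1.
Primary-structure tip deflection at 2 by superposition:
  point load 117 at a = 11.2: Pa²(3L − a)/(6EI) = 75339/EI
  UDL 39.5: wL⁴/(8EI) = 189679/EI
  δ_0 = 265018/EI
Tip deflection under a unit load at 2: L³/(3EI) = 914.7/EI.
With EI = 35000 kN·m²: δ_0 = 7.572 m and δ_{22} = 0.026133 m/kN.
Compatibility — the beam at 2 must follow the support down by 0.015 m: δ_0 − R_2·δ_{22} = 0.015, so R_2 = (7.572 − 0.015)/0.026133 = 289.2 kN.

R_2 = 289.2 kN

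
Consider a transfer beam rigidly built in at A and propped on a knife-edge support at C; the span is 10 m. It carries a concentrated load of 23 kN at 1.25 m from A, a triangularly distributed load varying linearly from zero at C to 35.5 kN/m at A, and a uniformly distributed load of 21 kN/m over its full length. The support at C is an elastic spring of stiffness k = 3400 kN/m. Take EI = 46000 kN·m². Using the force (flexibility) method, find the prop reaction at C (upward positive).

R_C = 110.3 kN

Choose R_C as the redundant. The primary structure is the cantilever fixed at A.
Downward deflection at the released point C due to the loads:
  point load 23 at a = 1.25: Pa²(3L − a)/(6EI) = 172.2/EI
  triangular load, peak 35.5 at the fixed end: w₀L⁴/(30EI) = 11833/EI
  UDL 21: wL⁴/(8EI) = 26250/EI
  δ_0 = 38256/EI
Tip deflection under a unit load at C: L³/(3EI) = 333.3/EI.
With EI = 46000 kN·m²: δ_0 = 0.83164 m and δ_{CC} = 0.007246 m/kN.
Compatibility — the spring shortens by R_C/k under the reaction it provides: δ_0 − R_C·δ_{CC} = R_C/k. With 1/k = 0.000294 m/kN, R_C = δ_0 / (δ_{CC} + 1/k) = 0.83164 / (0.007246 + 0.000294) = 110.3 kN.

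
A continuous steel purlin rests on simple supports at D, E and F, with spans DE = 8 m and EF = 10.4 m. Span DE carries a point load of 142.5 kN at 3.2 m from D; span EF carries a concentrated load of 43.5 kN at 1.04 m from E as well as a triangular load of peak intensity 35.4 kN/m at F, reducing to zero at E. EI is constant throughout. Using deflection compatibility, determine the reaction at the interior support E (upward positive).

Insert a hinge at E; M_E is the redundant, and each span becomes simply supported.
Rotations at E on the released spans (each span's end-slope, ×1/EI):
  span DE: point load 142.5 at a = 3.2: Pab(L + a)/(6LEI) = 510.7/EI
  span EF: point load 43.5 at a = 1.04: Pab(L + b)/(6LEI) = 134.1/EI
  span EF: triangular load, peak 35.4: 7w₀L³/(360EI) = 774.3/EI
  relative rotation θ_0 = (510.7 + 908.4)/EI = 1419/EI
A unit hogging moment at E produces rotation L₁/(3EI) + L₂/(3EI) = 6.133/EI.
Compatibility: M_E·(L₁+L₂)/(3EI) = θ_0, giving M_E = 231.4 kN·m (hogging).
Span DE, ΣM about D with M_E applied at E: R_E^{DE}·8 = 456 + 231.4, so R_E^{DE} = 85.92 kN and R_D = 142.5 − 85.92 = 56.58 kN.
Span EF, ΣM about F: R_E^{EF}·10.4 = 1045 + 231.4, so R_E^{EF} = 122.8 kN and R_F = 227.6 − 122.8 = 104.8 kN.
R_E = 85.92 + 122.8 = 208.7 kN.

R_E = 208.7 kN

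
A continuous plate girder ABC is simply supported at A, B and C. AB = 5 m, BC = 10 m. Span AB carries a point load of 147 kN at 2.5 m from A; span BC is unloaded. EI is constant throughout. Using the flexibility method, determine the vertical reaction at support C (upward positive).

R_C = -4.594 kN

Release continuity at B by inserting a hinge; the redundant is the internal moment M_B. The primary structure is two simply-supported spans AB and BC.
Rotations at B on the released spans (each span's end-slope, ×1/EI):
  span AB: point load 147 at a = 2.5: Pab(L + a)/(6LEI) = 229.7/EI
  relative rotation θ_0 = (229.7 + 0)/EI = 229.7/EI
A unit hogging moment at B produces rotation L₁/(3EI) + L₂/(3EI) = 5/EI.
Slope continuity at B: θ_0 = M_B·5/EI, so M_B = 229.7/5 = 45.94 kN·m (hogging).
Span BC, ΣM about C: R_B^{BC}·10 = 0 + 45.94, so R_B^{BC} = 4.594 kN and R_C = 0 − 4.594 = -4.594 kN.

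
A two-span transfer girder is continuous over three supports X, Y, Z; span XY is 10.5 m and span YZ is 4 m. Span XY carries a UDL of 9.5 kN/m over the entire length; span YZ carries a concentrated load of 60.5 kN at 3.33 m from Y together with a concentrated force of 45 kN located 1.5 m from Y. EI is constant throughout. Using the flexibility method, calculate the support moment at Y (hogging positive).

Take M_Y as the redundant. Released structure: two simple spans XY and YZ with a hinge at Y.
Discontinuity in slope at Y on the released structure — sum the simple-span end rotations:
  span XY: UDL 9.5: wL³/(24EI) = 458.2/EI
  span YZ: point load 60.5 at a = 3.33: Pab(L + b)/(6LEI) = 26.27/EI
  span YZ: point load 45 at a = 1.5: Pab(L + b)/(6LEI) = 45.7/EI
  relative rotation θ_0 = (458.2 + 71.97)/EI = 530.2/EI
A unit hogging moment at Y produces rotation L₁/(3EI) + L₂/(3EI) = 4.833/EI.
Slope continuity at Y: θ_0 = M_Y·4.833/EI, so M_Y = 530.2/4.833 = 109.7 kN·m (hogging).

M_Y = 109.7 kN·m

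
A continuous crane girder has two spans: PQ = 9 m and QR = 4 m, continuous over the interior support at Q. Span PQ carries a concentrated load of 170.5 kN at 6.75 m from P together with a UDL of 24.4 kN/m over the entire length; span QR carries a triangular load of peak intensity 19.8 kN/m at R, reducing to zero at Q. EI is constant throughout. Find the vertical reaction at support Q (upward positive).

Take M_Q as the redundant. Released structure: two simple spans PQ and QR with a hinge at Q.
Rotations at Q on the released spans (each span's end-slope, ×1/EI):
  span PQ: point load 170.5 at a = 6.75: Pab(L + a)/(6LEI) = 755.3/EI
  span PQ: UDL 24.4: wL³/(24EI) = 741.1/EI
  span QR: triangular load, peak 19.8: 7w₀L³/(360EI) = 24.64/EI
  relative rotation θ_0 = (1496 + 24.64)/EI = 1521/EI
A unit hogging moment at Q produces rotation L₁/(3EI) + L₂/(3EI) = 4.333/EI.
Slope continuity at Q: θ_0 = M_Q·4.333/EI, so M_Q = 1521/4.333 = 351 kN·m (hogging).
Span PQ, ΣM about P with M_Q applied at Q: R_Q^{PQ}·9 = 2139 + 351, so R_Q^{PQ} = 276.7 kN and R_P = 390.1 − 276.7 = 113.4 kN.
Span QR, ΣM about R: R_Q^{QR}·4 = 52.8 + 351, so R_Q^{QR} = 101 kN and R_R = 39.6 − 101 = -61.35 kN.
R_Q = 276.7 + 101 = 377.6 kN.

R_Q = 377.6 kN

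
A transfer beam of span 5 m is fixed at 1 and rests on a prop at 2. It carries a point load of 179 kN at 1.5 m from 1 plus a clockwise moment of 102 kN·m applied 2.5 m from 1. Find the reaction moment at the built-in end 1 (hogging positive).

Choose R_2 as the redundant. The primary structure is the cantilever fixed at 1.
Downward deflection at the released point 2 due to the loads:
  point load 179 at a = 1.5: Pa²(3L − a)/(6EI) = 906.2/EI
  clockwise couple 102 at a = 2.5: M₀a(2L − a)/(2EI) = 956.2/EI
  δ_0 = 1862/EI
Flexibility coefficient — unit upward force at 2: δ_{22} = L³/(3EI) = 41.67/EI.
Compatibility at 2: δ_0 − R_2·δ_{22} = 0, so R_2 = 1862/41.67 = 44.7 kN.
Moment equilibrium about 1: M_1 = Σ(load moments about 1) − R_2·L = 370.5 − 44.7×5 = 147 kN·m.

M_1 = 147 kN·m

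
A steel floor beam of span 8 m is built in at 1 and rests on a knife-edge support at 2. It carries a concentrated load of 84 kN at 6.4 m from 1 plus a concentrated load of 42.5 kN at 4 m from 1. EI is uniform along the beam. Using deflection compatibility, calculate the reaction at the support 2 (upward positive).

R_2 = 72.42 kN

Take the reaction at 2 as the redundant and release it; the primary structure is a cantilever fixed at 1.
Primary-structure tip deflection at 2 by superposition:
  point load 84 at a = 6.4: Pa²(3L − a)/(6EI) = 10093/EI
  point load 42.5 at a = 4: Pa²(3L − a)/(6EI) = 2267/EI
  δ_0 = 12359/EI
Tip deflection under a unit load at 2: L³/(3EI) = 170.7/EI.
The prop prevents deflection at 2: R_2 = δ_0/δ_{22} = 12359/170.7 = 72.42 kN.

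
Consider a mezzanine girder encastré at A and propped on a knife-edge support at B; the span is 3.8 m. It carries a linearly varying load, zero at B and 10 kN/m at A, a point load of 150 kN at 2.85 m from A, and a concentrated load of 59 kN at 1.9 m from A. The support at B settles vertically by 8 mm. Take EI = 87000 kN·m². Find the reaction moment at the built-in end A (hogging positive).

M_A = 263.1 kN·m

Remove the prop at B; the released (primary) structure is a cantilever built in at A.
Primary-structure tip deflection at B by superposition:
  triangular load, peak 10 at the fixed end: w₀L⁴/(30EI) = 69.5/EI
  point load 150 at a = 2.85: Pa²(3L − a)/(6EI) = 1736/EI
  point load 59 at a = 1.9: Pa²(3L − a)/(6EI) = 337.2/EI
  δ_0 = 2143/EI
Flexibility coefficient — unit upward force at B: δ_{BB} = L³/(3EI) = 18.29/EI.
With EI = 87000 kN·m²: δ_0 = 0.024631 m and δ_{BB} = 0.00021 m/kN.
Compatibility — the beam at B must follow the support down by 0.008 m: δ_0 − R_B·δ_{BB} = 0.008, so R_B = (0.024631 − 0.008)/0.00021 = 79.11 kN.
Moment equilibrium about A: M_A = Σ(load moments about A) − R_B·L = 563.7 − 79.11×3.8 = 263.1 kN·m.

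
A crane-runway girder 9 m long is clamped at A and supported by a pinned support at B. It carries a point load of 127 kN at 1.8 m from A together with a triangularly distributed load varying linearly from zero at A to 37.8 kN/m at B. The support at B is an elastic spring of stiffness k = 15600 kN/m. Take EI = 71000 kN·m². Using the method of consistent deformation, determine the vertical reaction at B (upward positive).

Release the roller at B. Primary structure: cantilever fixed at A.
Deflection at B on the released cantilever, summing each load's contribution:
  point load 127 at a = 1.8: Pa²(3L − a)/(6EI) = 1728/EI
  triangular load, peak 37.8 at the free end: 11w₀L⁴/(120EI) = 22734/EI
  δ_0 = 24462/EI
Tip deflection under a unit load at B: L³/(3EI) = 243/EI.
With EI = 71000 kN·m²: δ_0 = 0.34454 m and δ_{BB} = 0.003423 m/kN.
Compatibility — the spring shortens by R_B/k under the reaction it provides: δ_0 − R_B·δ_{BB} = R_B/k. With 1/k = 0.000064 m/kN, R_B = δ_0 / (δ_{BB} + 1/k) = 0.34454 / (0.003423 + 0.000064) = 98.82 kN.

R_B = 98.82 kN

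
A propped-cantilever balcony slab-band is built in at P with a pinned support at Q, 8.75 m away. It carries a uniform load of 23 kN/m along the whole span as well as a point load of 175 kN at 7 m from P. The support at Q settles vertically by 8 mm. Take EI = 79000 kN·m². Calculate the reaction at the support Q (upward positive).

R_Q = 195.8 kN

Choose R_Q as the redundant. The primary structure is the cantilever fixed at P.
Free-end deflection of the primary structure under the applied loading (downward +):
  UDL 23: wL⁴/(8EI) = 16853/EI
  point load 175 at a = 7: Pa²(3L − a)/(6EI) = 27511/EI
  δ_0 = 44364/EI
Flexibility coefficient — unit upward force at Q: δ_{QQ} = L³/(3EI) = 223.3/EI.
With EI = 79000 kN·m²: δ_0 = 0.56157 m and δ_{QQ} = 0.002827 m/kN.
Compatibility — the beam at Q must follow the support down by 0.008 m: δ_0 − R_Q·δ_{QQ} = 0.008, so R_Q = (0.56157 − 0.008)/0.002827 = 195.8 kN.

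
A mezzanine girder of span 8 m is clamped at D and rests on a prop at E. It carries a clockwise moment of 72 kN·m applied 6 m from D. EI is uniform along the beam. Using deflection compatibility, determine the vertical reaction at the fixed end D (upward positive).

R_D = -12.66 kN

Remove the prop at E; the released (primary) structure is a cantilever built in at D.
Deflection at E on the released cantilever, summing each load's contribution:
  clockwise couple 72 at a = 6: M₀a(2L − a)/(2EI) = 2160/EI
Tip deflection under a unit load at E: L³/(3EI) = 170.7/EI.
The prop prevents deflection at E: R_E = δ_0/δ_{EE} = 2160/170.7 = 12.66 kN.
Vertical equilibrium: R_D = ΣP − R_E = 0 − 12.66 = -12.66 kN.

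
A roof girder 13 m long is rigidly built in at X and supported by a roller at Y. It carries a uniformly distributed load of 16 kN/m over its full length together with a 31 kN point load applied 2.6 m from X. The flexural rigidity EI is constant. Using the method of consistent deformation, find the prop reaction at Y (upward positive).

R_Y = 79.74 kN

Choose R_Y as the redundant. The primary structure is the cantilever fixed at X.
Downward deflection at the released point Y due to the loads:
  UDL 16: wL⁴/(8EI) = 57122/EI
  point load 31 at a = 2.6: Pa²(3L − a)/(6EI) = 1271/EI
  δ_0 = 58393/EI
Flexibility coefficient — unit upward force at Y: δ_{YY} = L³/(3EI) = 732.3/EI.
The prop prevents deflection at Y: R_Y = δ_0/δ_{YY} = 58393/732.3 = 79.74 kN.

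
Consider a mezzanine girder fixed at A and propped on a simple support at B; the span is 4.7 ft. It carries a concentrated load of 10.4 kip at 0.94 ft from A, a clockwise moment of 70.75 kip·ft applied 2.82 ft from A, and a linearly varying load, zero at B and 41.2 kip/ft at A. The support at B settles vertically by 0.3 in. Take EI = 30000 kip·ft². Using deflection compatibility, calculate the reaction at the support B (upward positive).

R_B = 17.24 kip

Remove the prop at B; the released (primary) structure is a cantilever built in at A.
Downward deflection at the released point B due to the loads:
  point load 10.4 at a = 0.94: Pa²(3L − a)/(6EI) = 20.16/EI
  clockwise couple 70.75 at a = 2.82: M₀a(2L − a)/(2EI) = 656.4/EI
  triangular load, peak 41.2 at the fixed end: w₀L⁴/(30EI) = 670.1/EI
  δ_0 = 1347/EI
Flexibility coefficient — unit upward force at B: δ_{BB} = L³/(3EI) = 34.61/EI.
With EI = 30000 kip·ft²: δ_0 = 0.04489 ft and δ_{BB} = 0.001154 ft/kip.
Compatibility — the beam at B must follow the support down by 0.025 ft: δ_0 − R_B·δ_{BB} = 0.025, so R_B = (0.04489 − 0.025)/0.001154 = 17.24 kip.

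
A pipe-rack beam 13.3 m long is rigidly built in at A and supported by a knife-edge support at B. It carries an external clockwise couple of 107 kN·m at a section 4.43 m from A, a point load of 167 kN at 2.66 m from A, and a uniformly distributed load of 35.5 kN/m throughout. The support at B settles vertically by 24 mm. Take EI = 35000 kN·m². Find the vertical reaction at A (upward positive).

R_A = 447.1 kN

Release the roller at B. Primary structure: cantilever fixed at A.
Downward deflection at the released point B due to the loads:
  clockwise couple 107 at a = 4.43: M₀a(2L − a)/(2EI) = 5254/EI
  point load 167 at a = 2.66: Pa²(3L − a)/(6EI) = 7334/EI
  UDL 35.5: wL⁴/(8EI) = 138850/EI
  δ_0 = 151438/EI
Flexibility coefficient — unit upward force at B: δ_{BB} = L³/(3EI) = 784.2/EI.
With EI = 35000 kN·m²: δ_0 = 4.3268 m and δ_{BB} = 0.022406 m/kN.
Compatibility — the beam at B must follow the support down by 0.024 m: δ_0 − R_B·δ_{BB} = 0.024, so R_B = (4.3268 − 0.024)/0.022406 = 192 kN.
Vertical equilibrium: R_A = ΣP − R_B = 639.1 − 192 = 447.1 kN.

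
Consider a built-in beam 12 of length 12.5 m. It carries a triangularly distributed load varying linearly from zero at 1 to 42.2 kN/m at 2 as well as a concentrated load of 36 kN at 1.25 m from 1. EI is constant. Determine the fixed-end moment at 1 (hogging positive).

M_1 = 256.2 kN·m

Take the two fixed-end moments M_1, M_2 as redundants; the released structure is the simple span 12.
End rotations of the released simple span under the applied load (×1/EI):
  at 1: triangular load, peak 42.2: 7w₀L³/(360EI) = 1603/EI
  at 2: triangular load, peak 42.2: w₀L³/(45EI) = 1832/EI
  at 1: point load 36 at a = 1.25: Pab(L + b)/(6LEI) = 160.3/EI
  at 2: point load 36 at a = 1.25: Pab(L + a)/(6LEI) = 92.81/EI
  θ_10 = 1763/EI,  θ_20 = 1924/EI
Flexibility coefficients: a unit moment at one end gives L/(3EI) there and L/(6EI) at the far end, so f₁₁ = f₂₂ = 4.167/EI and f₁₂ = f₂₁ = 2.083/EI.
Compatibility — zero rotation at each built-in end:
  4.167 M_1 + 2.083 M_2 = 1763
  2.083 M_1 + 4.167 M_2 = 1924
Solving the pair gives M_1 = 256.2 kN·m and M_2 = 333.7 kN·m (hogging).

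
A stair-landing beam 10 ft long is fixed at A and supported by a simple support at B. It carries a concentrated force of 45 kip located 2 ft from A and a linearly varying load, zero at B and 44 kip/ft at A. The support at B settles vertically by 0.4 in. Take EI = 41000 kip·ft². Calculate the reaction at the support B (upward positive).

R_B = 42.42 kip

Release the roller at B. Primary structure: cantilever fixed at A.
Deflection at B on the released cantilever, summing each load's contribution:
  point load 45 at a = 2: Pa²(3L − a)/(6EI) = 840/EI
  triangular load, peak 44 at the fixed end: w₀L⁴/(30EI) = 14667/EI
  δ_0 = 15507/EI
Tip deflection under a unit load at B: L³/(3EI) = 333.3/EI.
With EI = 41000 kip·ft²: δ_0 = 0.37821 ft and δ_{BB} = 0.00813 ft/kip.
Compatibility — the beam at B must follow the support down by 0.03333 ft: δ_0 − R_B·δ_{BB} = 0.03333, so R_B = (0.37821 − 0.03333)/0.00813 = 42.42 kip.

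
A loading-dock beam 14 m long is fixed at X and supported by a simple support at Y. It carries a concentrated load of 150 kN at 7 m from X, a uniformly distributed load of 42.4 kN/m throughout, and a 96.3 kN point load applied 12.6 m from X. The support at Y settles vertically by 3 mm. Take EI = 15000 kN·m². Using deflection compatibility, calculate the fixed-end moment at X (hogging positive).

Remove the prop at Y; the released (primary) structure is a cantilever built in at X.
Primary-structure tip deflection at Y by superposition:
  point load 150 at a = 7: Pa²(3L − a)/(6EI) = 42875/EI
  UDL 42.4: wL⁴/(8EI) = 203605/EI
  point load 96.3 at a = 12.6: Pa²(3L − a)/(6EI) = 74914/EI
  δ_0 = 321394/EI
Tip deflection under a unit load at Y: L³/(3EI) = 914.7/EI.
With EI = 15000 kN·m²: δ_0 = 21.426 m and δ_{YY} = 0.060978 m/kN.
Compatibility — the beam at Y must follow the support down by 0.003 m: δ_0 − R_Y·δ_{YY} = 0.003, so R_Y = (21.426 − 0.003)/0.060978 = 351.3 kN.
Moment equilibrium about X: M_X = Σ(load moments about X) − R_Y·L = 6419 − 351.3×14 = 1500 kN·m.

M_X = 1500 kN·m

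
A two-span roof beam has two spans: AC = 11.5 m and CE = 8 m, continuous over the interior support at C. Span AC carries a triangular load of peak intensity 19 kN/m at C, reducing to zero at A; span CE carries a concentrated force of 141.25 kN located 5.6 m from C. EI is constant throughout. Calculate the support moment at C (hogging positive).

Take M_C as the redundant. Released structure: two simple spans AC and CE with a hinge at C.
Rotations at C on the released spans (each span's end-slope, ×1/EI):
  span AC: triangular load, peak 19: w₀L³/(45EI) = 642.1/EI
  span CE: point load 141.25 at a = 5.6: Pab(L + b)/(6LEI) = 411.3/EI
  relative rotation θ_0 = (642.1 + 411.3)/EI = 1053/EI
A unit hogging moment at C produces rotation L₁/(3EI) + L₂/(3EI) = 6.5/EI.
Compatibility: M_C·(L₁+L₂)/(3EI) = θ_0, giving M_C = 162.1 kN·m (hogging).

M_C = 162.1 kN·m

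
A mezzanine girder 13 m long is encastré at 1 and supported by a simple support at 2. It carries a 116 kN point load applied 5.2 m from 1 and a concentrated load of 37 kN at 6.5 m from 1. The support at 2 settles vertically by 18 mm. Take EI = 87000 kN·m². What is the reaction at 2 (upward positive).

R_2 = 33.55 kN

Remove the prop at 2; the released (primary) structure is a cantilever built in at 1.
Deflection at 2 on the released cantilever, summing each load's contribution:
  point load 116 at a = 5.2: Pa²(3L − a)/(6EI) = 17670/EI
  point load 37 at a = 6.5: Pa²(3L − a)/(6EI) = 8468/EI
  δ_0 = 26137/EI
Flexibility coefficient — unit upward force at 2: δ_{22} = L³/(3EI) = 732.3/EI.
With EI = 87000 kN·m²: δ_0 = 0.30043 m and δ_{22} = 0.008418 m/kN.
Compatibility — the beam at 2 must follow the support down by 0.018 m: δ_0 − R_2·δ_{22} = 0.018, so R_2 = (0.30043 − 0.018)/0.008418 = 33.55 kN.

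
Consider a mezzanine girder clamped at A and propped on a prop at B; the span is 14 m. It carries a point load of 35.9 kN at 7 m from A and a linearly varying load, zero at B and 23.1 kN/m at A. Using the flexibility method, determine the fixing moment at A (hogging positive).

M_A = 396.1 kN·m

Take the reaction at B as the redundant and release it; the primary structure is a cantilever fixed at A.
Deflection at B on the released cantilever, summing each load's contribution:
  point load 35.9 at a = 7: Pa²(3L − a)/(6EI) = 10261/EI
  triangular load, peak 23.1 at the fixed end: w₀L⁴/(30EI) = 29580/EI
  δ_0 = 39842/EI
Tip deflection under a unit load at B: L³/(3EI) = 914.7/EI.
Compatibility at B: δ_0 − R_B·δ_{BB} = 0, so R_B = 39842/914.7 = 43.56 kN.
Moment equilibrium about A: M_A = Σ(load moments about A) − R_B·L = 1006 − 43.56×14 = 396.1 kN·m.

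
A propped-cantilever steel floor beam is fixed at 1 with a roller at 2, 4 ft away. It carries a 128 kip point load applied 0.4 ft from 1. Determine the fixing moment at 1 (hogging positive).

Choose R_2 as the redundant. The primary structure is the cantilever fixed at 1.
Primary-structure tip deflection at 2 by superposition:
  point load 128 at a = 0.4: Pa²(3L − a)/(6EI) = 39.59/EI
Flexibility coefficient — unit upward force at 2: δ_{22} = L³/(3EI) = 21.33/EI.
Compatibility at 2: δ_0 − R_2·δ_{22} = 0, so R_2 = 39.59/21.33 = 1.856 kip.
Moment equilibrium about 1: M_1 = Σ(load moments about 1) − R_2·L = 51.2 − 1.856×4 = 43.78 kip·ft.

M_1 = 43.78 kip·ft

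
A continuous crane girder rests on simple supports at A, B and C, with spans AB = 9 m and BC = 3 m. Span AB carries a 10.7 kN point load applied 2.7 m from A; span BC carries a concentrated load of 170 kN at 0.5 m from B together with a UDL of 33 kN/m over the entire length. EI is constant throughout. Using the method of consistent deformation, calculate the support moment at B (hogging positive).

Take M_B as the redundant. Released structure: two simple spans AB and BC with a hinge at B.
End slopes at the hinge B, treating each span as simply supported:
  span AB: point load 10.7 at a = 2.7: Pab(L + a)/(6LEI) = 39.43/EI
  span BC: point load 170 at a = 0.5: Pab(L + b)/(6LEI) = 64.93/EI
  span BC: UDL 33: wL³/(24EI) = 37.12/EI
  relative rotation θ_0 = (39.43 + 102.1)/EI = 141.5/EI
A unit hogging moment at B produces rotation L₁/(3EI) + L₂/(3EI) = 4/EI.
Compatibility: M_B·(L₁+L₂)/(3EI) = θ_0, giving M_B = 35.37 kN·m (hogging).

M_B = 35.37 kN·m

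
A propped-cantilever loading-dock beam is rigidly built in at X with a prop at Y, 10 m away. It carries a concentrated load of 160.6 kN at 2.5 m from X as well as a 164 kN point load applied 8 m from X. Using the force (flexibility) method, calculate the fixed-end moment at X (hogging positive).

M_X = 420.9 kN·m

Remove the prop at Y; the released (primary) structure is a cantilever built in at X.
Downward deflection at the released point Y due to the loads:
  point load 160.6 at a = 2.5: Pa²(3L − a)/(6EI) = 4601/EI
  point load 164 at a = 8: Pa²(3L − a)/(6EI) = 38485/EI
  δ_0 = 43086/EI
Tip deflection under a unit load at Y: L³/(3EI) = 333.3/EI.
The prop prevents deflection at Y: R_Y = δ_0/δ_{YY} = 43086/333.3 = 129.3 kN.
Moment equilibrium about X: M_X = Σ(load moments about X) − R_Y·L = 1714 − 129.3×10 = 420.9 kN·m.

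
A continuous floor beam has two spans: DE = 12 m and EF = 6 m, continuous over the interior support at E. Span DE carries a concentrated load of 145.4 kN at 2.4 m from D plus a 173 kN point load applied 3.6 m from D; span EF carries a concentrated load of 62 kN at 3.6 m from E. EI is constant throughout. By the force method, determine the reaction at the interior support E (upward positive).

R_E = 186.1 kN

Insert a hinge at E; M_E is the redundant, and each span becomes simply supported.
End slopes at the hinge E, treating each span as simply supported:
  span DE: point load 145.4 at a = 2.4: Pab(L + a)/(6LEI) = 670/EI
  span DE: point load 173 at a = 3.6: Pab(L + a)/(6LEI) = 1133/EI
  span EF: point load 62 at a = 3.6: Pab(L + b)/(6LEI) = 125/EI
  relative rotation θ_0 = (1803 + 125)/EI = 1928/EI
A unit hogging moment at E produces rotation L₁/(3EI) + L₂/(3EI) = 6/EI.
Compatibility: M_E·(L₁+L₂)/(3EI) = θ_0, giving M_E = 321.4 kN·m (hogging).
Span DE, ΣM about D with M_E applied at E: R_E^{DE}·12 = 971.8 + 321.4, so R_E^{DE} = 107.8 kN and R_D = 318.4 − 107.8 = 210.6 kN.
Span EF, ΣM about F: R_E^{EF}·6 = 148.8 + 321.4, so R_E^{EF} = 78.37 kN and R_F = 62 − 78.37 = -16.37 kN.
R_E = 107.8 + 78.37 = 186.1 kN.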